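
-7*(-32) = 224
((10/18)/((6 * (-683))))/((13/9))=-5/53274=-0.00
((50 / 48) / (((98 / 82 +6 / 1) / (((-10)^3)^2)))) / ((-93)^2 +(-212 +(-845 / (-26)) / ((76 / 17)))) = 3895000000 / 227184633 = 17.14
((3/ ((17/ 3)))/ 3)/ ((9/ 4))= 4/ 51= 0.08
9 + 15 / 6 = 23 / 2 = 11.50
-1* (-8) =8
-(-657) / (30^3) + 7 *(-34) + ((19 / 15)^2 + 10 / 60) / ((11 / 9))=-7805377 / 33000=-236.53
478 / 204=239 / 102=2.34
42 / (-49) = -6 / 7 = -0.86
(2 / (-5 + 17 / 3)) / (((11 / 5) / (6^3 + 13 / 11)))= 35835 / 121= 296.16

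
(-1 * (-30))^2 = 900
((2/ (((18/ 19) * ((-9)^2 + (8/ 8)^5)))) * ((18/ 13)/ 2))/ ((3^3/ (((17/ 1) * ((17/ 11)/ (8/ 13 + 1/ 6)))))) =5491/ 247599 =0.02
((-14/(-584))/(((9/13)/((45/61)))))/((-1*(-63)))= 65/160308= 0.00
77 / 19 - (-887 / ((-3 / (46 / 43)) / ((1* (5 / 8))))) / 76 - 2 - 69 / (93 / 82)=-74628155 / 1215696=-61.39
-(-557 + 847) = -290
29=29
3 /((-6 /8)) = -4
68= 68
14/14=1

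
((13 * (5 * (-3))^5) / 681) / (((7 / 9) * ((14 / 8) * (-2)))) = 5325.11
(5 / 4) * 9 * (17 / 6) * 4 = 255 / 2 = 127.50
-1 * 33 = -33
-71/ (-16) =71/ 16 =4.44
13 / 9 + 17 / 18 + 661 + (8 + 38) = 12769 / 18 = 709.39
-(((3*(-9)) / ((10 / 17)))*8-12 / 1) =1896 / 5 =379.20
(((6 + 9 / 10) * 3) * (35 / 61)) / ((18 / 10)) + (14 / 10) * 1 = 4879 / 610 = 8.00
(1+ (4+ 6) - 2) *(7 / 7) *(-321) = -2889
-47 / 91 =-0.52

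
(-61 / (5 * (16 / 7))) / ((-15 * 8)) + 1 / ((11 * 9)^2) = 1398209 / 31363200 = 0.04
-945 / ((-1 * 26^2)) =945 / 676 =1.40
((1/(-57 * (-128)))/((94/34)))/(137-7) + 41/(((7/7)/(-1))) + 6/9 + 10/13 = -1763710703/44578560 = -39.56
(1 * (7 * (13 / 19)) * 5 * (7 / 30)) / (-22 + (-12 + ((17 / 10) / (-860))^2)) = -23556260000 / 143334463527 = -0.16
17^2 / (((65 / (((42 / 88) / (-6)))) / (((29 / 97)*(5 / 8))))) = -58667 / 887744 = -0.07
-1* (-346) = 346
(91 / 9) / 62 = 91 / 558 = 0.16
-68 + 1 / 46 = -67.98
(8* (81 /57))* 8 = 1728 /19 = 90.95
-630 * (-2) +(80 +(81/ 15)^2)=34229/ 25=1369.16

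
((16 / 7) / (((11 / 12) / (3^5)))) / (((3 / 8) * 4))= 31104 / 77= 403.95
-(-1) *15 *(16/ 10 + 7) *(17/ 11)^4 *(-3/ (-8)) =32322627/ 117128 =275.96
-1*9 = -9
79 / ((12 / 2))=79 / 6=13.17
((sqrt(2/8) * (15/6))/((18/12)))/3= 5/18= 0.28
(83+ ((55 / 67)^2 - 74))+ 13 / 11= 10.86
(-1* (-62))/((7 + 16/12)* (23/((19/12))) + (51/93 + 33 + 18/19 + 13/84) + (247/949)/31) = 11785704/29599519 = 0.40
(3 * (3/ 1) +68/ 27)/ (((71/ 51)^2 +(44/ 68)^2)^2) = 77925093/ 37576900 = 2.07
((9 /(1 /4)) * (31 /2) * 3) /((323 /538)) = 900612 /323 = 2788.27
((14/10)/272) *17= 7/80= 0.09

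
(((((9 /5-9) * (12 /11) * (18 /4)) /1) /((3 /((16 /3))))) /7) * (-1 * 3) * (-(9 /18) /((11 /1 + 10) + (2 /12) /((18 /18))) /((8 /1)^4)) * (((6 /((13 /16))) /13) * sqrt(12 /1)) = -1458 * sqrt(3) /8263255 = -0.00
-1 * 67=-67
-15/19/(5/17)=-51/19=-2.68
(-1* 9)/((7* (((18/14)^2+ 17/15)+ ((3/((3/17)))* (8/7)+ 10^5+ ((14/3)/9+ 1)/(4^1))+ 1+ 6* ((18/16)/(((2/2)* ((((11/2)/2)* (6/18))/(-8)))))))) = -374220/29095721363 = -0.00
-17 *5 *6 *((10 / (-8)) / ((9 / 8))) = 1700 / 3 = 566.67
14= 14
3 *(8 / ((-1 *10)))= -12 / 5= -2.40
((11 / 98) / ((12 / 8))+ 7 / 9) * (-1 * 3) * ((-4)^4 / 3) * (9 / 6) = -48128 / 147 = -327.40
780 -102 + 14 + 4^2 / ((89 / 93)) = 63076 / 89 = 708.72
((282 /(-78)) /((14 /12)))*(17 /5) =-4794 /455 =-10.54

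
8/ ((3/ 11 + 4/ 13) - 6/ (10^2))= 57200/ 3721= 15.37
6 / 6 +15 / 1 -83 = -67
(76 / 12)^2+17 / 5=1958 / 45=43.51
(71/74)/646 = 71/47804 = 0.00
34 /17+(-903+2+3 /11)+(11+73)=-814.73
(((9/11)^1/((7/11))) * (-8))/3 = -24/7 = -3.43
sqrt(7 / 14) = sqrt(2) / 2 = 0.71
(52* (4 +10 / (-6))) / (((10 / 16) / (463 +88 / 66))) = 4056416 / 45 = 90142.58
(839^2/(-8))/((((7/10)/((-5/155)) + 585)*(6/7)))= -24637235/135192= -182.24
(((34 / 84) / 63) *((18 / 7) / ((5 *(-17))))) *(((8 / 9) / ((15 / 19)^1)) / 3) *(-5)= 152 / 416745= 0.00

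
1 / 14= 0.07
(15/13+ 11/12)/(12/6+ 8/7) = 2261/3432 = 0.66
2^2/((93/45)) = 60/31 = 1.94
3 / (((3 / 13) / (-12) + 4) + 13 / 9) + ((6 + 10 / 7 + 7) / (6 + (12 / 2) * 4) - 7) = -3181051 / 533190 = -5.97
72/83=0.87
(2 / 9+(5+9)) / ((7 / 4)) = 512 / 63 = 8.13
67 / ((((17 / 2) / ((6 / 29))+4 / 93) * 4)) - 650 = -9938119 / 15299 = -649.59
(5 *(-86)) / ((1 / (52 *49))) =-1095640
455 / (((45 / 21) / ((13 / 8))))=345.04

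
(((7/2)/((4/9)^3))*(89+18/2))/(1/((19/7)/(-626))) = -678699/40064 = -16.94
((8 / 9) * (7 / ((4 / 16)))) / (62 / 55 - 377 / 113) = -1392160 / 123561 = -11.27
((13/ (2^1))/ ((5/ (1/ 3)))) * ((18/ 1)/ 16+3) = 143/ 80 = 1.79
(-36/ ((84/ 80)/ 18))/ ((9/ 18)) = -1234.29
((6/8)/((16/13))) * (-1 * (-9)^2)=-3159/64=-49.36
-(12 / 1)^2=-144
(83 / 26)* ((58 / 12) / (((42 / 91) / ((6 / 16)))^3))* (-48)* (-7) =2847481 / 1024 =2780.74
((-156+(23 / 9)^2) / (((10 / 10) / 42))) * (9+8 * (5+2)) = -11017370 / 27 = -408050.74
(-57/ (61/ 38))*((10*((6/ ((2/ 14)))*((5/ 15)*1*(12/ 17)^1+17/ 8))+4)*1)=-36649803/ 1037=-35342.14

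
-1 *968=-968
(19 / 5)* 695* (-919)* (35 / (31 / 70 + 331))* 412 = -2449893542600 / 23201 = -105594308.12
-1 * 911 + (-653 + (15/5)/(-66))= -34409/22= -1564.05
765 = 765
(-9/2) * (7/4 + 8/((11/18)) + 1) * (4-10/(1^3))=427.70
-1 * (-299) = 299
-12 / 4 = -3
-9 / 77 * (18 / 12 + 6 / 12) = -18 / 77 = -0.23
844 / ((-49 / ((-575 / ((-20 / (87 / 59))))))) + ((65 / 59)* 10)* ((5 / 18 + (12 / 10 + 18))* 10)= 1415.64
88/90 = 44/45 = 0.98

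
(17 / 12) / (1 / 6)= 17 / 2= 8.50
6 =6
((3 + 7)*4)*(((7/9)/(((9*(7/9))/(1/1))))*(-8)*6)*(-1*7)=4480/3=1493.33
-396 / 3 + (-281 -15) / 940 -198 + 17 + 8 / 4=-73159 / 235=-311.31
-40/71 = -0.56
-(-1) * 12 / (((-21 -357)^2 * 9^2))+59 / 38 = 56903591 / 36649746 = 1.55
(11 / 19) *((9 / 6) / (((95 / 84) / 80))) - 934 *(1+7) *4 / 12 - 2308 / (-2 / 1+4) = -3880646 / 1083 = -3583.24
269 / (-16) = -269 / 16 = -16.81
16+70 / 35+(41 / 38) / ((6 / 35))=24.29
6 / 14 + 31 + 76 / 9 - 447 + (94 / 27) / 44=-1692505 / 4158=-407.05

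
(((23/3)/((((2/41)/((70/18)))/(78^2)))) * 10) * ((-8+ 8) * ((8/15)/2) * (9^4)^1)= 0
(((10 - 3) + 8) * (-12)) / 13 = -180 / 13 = -13.85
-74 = -74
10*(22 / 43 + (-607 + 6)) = -258210 / 43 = -6004.88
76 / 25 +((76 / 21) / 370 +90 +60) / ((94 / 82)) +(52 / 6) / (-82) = 5008170119 / 37431975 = 133.79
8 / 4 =2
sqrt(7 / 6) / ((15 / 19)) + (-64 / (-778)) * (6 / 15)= 64 / 1945 + 19 * sqrt(42) / 90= 1.40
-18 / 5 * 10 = -36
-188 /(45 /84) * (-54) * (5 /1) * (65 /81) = 684320 /9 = 76035.56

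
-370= -370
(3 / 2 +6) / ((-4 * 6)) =-0.31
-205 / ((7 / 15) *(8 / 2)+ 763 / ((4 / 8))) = -3075 / 22918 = -0.13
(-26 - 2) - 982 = -1010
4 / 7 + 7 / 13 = 101 / 91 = 1.11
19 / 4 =4.75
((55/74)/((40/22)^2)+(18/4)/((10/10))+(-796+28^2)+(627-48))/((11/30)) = 10153833/6512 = 1559.25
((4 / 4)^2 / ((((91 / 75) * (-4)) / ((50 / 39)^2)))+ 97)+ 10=4921034 / 46137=106.66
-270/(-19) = 270/19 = 14.21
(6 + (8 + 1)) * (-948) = -14220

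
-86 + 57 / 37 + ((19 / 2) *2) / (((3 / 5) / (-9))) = -13670 / 37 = -369.46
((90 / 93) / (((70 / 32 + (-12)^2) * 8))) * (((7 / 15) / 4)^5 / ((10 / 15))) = 0.00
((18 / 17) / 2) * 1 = 9 / 17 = 0.53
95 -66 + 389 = 418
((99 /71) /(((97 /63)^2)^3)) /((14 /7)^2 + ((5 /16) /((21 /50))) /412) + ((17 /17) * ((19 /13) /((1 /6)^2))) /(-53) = -10909692604140239420100 /11286791400294124687739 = -0.97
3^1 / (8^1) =3 / 8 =0.38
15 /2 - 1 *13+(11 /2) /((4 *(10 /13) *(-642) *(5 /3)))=-470943 /85600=-5.50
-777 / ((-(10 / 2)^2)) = 777 / 25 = 31.08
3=3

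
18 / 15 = 6 / 5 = 1.20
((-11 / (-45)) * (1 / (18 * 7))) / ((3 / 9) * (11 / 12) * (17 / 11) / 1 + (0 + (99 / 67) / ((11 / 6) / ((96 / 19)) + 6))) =1080442 / 392319837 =0.00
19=19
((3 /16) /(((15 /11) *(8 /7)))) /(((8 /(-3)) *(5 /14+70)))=-1617 /2521600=-0.00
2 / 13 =0.15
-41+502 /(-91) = -46.52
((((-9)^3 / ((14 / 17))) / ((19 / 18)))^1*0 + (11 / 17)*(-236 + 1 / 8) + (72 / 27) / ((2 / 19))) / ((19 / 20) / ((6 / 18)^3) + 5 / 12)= -15275 / 3128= -4.88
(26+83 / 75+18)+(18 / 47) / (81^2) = 38637293 / 856575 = 45.11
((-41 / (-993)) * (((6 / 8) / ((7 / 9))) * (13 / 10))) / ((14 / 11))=52767 / 1297520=0.04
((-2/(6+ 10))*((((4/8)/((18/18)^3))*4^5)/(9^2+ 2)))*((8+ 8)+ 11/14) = -7520/581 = -12.94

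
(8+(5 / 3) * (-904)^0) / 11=29 / 33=0.88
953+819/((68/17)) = 4631/4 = 1157.75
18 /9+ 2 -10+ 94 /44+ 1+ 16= 289 /22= 13.14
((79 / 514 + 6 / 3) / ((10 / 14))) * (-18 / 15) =-23247 / 6425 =-3.62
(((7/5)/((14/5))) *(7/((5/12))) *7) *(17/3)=1666/5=333.20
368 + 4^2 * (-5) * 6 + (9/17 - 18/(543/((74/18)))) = -1030243/9231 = -111.61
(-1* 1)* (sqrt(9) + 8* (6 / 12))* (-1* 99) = 693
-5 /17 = -0.29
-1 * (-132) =132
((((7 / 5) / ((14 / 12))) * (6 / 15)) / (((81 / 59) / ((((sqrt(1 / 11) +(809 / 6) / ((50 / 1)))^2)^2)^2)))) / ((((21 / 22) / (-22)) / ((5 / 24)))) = -215713962556084039925710557899 / 33759789525000000000000000 - 19388305673303068540561001 * sqrt(11) / 14066578968750000000000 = -10961.06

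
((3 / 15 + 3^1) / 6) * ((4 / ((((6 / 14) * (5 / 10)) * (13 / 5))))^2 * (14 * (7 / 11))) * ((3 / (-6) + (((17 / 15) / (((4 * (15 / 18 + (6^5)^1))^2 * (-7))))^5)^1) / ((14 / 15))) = -1315680999093690309005834439393720355072133008027556225251 / 10027632468948857762380018224078141062642063300520804750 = -131.21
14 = 14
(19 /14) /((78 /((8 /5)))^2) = 152 /266175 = 0.00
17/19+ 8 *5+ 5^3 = 3152/19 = 165.89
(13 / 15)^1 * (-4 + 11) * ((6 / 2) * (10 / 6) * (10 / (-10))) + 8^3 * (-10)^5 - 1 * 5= -153600106 / 3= -51200035.33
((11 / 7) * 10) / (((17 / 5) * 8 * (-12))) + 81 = 462397 / 5712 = 80.95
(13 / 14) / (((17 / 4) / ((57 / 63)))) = 494 / 2499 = 0.20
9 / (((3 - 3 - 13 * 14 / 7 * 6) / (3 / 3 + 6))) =-21 / 52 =-0.40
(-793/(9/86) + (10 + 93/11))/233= -748351/23067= -32.44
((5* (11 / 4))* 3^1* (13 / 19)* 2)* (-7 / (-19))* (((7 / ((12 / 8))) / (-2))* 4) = -70070 / 361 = -194.10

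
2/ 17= 0.12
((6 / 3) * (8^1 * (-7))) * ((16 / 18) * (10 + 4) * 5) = -62720 / 9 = -6968.89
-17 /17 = -1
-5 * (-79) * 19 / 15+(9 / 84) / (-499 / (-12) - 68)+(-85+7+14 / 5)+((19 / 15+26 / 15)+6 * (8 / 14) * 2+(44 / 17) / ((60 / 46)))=16483847 / 37723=436.97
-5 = -5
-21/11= -1.91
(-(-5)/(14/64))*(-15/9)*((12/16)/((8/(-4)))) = 100/7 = 14.29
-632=-632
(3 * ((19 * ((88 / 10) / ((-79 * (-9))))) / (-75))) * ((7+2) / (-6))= 418 / 29625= 0.01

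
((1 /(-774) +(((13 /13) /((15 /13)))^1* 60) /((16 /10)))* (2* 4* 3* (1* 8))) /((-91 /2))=-1609856 /11739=-137.14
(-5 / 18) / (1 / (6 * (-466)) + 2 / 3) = -2330 / 5589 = -0.42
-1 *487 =-487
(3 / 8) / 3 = 1 / 8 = 0.12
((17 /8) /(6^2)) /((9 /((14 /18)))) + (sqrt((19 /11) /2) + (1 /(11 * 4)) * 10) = 59629 /256608 + sqrt(418) /22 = 1.16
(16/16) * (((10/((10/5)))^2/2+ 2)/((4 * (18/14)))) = 203/72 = 2.82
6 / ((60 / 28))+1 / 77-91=-33952 / 385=-88.19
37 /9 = 4.11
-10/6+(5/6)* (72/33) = 5/33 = 0.15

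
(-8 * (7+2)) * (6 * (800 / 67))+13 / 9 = -3109529 / 603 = -5156.76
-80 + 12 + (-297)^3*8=-209584652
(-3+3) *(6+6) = 0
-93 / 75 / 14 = -31 / 350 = -0.09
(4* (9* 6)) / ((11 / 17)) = 3672 / 11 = 333.82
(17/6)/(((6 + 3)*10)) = 17/540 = 0.03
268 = 268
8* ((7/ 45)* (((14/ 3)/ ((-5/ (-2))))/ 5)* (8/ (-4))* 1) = -3136/ 3375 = -0.93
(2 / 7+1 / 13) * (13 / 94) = 33 / 658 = 0.05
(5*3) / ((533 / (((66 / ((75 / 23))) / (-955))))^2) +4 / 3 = 129548137416824 / 97161101334375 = 1.33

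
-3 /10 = -0.30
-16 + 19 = 3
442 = 442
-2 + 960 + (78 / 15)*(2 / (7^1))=959.49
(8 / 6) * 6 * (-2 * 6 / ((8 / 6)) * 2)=-144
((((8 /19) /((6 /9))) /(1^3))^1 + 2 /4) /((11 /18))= 387 /209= 1.85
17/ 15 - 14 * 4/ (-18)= 4.24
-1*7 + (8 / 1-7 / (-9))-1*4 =-2.22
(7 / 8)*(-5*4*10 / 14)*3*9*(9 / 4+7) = -24975 / 8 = -3121.88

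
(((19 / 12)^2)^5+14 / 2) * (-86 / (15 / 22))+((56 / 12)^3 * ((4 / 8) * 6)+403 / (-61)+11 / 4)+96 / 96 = -185127302461507037 / 14163597066240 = -13070.64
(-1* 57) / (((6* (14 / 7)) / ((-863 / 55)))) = 16397 / 220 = 74.53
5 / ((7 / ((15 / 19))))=75 / 133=0.56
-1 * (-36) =36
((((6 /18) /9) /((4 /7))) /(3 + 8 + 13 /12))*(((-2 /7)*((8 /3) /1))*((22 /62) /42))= -88 /2548665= -0.00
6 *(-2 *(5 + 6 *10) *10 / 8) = -975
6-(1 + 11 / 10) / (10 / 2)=5.58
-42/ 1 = -42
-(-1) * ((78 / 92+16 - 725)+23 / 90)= -732673 / 1035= -707.90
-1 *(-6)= 6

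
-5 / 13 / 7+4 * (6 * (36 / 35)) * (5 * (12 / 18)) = 1069 / 13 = 82.23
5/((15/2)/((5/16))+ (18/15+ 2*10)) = 25/226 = 0.11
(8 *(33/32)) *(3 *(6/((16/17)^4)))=24805737/131072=189.25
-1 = -1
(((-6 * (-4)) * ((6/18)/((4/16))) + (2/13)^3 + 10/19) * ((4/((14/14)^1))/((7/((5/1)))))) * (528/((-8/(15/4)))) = -6721595100/292201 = -23003.33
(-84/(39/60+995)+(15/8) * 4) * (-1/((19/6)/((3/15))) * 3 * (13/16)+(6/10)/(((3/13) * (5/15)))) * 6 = 1029715011/3026776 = 340.20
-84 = -84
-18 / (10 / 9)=-81 / 5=-16.20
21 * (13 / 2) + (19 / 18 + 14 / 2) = 1301 / 9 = 144.56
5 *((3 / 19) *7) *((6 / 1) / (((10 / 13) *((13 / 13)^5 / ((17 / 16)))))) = 13923 / 304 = 45.80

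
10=10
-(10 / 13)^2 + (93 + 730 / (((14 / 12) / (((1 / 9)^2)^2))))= 239327393 / 2587221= 92.50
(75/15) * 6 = 30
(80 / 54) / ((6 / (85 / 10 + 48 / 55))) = 2062 / 891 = 2.31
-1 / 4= -0.25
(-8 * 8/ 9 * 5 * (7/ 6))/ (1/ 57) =-2364.44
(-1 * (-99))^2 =9801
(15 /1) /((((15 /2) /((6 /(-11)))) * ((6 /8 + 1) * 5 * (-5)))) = 48 /1925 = 0.02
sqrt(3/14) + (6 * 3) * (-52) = -936 + sqrt(42)/14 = -935.54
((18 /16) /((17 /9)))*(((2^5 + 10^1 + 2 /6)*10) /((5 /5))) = 17145 /68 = 252.13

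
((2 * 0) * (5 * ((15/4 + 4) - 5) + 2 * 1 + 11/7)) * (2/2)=0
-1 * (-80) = 80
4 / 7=0.57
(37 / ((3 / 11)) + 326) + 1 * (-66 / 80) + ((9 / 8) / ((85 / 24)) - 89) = 372.16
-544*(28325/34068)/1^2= -226600/501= -452.30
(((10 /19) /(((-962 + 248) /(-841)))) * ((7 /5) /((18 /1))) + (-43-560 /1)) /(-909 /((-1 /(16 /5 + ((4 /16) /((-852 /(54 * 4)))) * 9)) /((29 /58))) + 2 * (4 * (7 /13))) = -97069002550 /193099152339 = -0.50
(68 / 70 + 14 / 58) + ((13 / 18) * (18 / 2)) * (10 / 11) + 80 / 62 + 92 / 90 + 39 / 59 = 1855415063 / 183787065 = 10.10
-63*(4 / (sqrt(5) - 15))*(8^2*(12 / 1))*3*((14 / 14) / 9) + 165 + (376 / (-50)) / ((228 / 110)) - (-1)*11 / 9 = 16128*sqrt(5) / 55 + 42897518 / 9405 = 5216.84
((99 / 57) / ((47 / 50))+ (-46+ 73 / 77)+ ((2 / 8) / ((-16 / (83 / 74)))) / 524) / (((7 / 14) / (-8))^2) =-11060.29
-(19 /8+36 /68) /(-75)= 79 /2040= 0.04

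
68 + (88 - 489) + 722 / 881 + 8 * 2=-278555 / 881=-316.18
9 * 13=117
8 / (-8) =-1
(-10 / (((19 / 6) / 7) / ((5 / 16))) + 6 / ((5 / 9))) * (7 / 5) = 10353 / 1900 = 5.45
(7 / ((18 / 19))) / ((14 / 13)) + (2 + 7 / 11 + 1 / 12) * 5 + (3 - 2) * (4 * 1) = 4843 / 198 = 24.46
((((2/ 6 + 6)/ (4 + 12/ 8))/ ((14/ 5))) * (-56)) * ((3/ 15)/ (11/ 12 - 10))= 608/ 1199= 0.51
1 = 1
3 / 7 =0.43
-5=-5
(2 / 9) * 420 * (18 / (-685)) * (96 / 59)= -32256 / 8083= -3.99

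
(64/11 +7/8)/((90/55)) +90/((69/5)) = 10.61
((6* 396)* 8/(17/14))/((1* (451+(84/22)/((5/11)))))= 1330560/39049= 34.07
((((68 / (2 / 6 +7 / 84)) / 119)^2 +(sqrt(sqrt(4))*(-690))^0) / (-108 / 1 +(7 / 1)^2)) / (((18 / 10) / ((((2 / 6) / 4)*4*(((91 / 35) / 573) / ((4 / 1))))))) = -45877 / 4472666100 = -0.00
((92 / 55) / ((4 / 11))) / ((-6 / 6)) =-4.60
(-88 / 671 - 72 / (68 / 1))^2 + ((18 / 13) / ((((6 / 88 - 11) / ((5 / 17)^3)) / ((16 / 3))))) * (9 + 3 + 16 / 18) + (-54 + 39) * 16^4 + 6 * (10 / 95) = -6405309235362601144 / 6515829603933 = -983038.17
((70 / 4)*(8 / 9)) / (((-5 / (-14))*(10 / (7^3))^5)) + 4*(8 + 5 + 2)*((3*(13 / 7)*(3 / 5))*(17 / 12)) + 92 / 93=50480828496011419 / 24412500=2067827076.13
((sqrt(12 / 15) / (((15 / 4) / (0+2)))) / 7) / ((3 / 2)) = 32*sqrt(5) / 1575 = 0.05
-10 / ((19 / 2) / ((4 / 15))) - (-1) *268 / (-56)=-4043 / 798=-5.07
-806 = -806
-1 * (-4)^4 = -256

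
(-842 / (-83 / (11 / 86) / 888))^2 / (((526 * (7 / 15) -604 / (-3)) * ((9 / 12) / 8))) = 450966442122240 / 14228079037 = 31695.53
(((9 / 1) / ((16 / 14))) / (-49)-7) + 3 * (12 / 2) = 607 / 56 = 10.84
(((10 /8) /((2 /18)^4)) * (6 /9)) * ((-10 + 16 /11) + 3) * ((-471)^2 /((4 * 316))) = -147975711435 /27808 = -5321336.00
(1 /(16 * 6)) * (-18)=-3 /16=-0.19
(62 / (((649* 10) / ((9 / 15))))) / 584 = 93 / 9475400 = 0.00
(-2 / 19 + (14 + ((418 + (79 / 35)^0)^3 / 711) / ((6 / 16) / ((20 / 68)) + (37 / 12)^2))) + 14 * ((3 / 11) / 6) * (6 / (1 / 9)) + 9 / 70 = 12361261779311 / 1281748930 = 9644.06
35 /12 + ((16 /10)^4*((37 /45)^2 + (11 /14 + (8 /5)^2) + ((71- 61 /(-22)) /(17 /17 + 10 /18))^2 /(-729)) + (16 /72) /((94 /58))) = 12966302221751 /1410731437500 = 9.19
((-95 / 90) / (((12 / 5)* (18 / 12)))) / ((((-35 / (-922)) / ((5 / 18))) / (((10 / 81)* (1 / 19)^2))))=-11525 / 15707034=-0.00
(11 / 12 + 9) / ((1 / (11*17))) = 22253 / 12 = 1854.42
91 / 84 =13 / 12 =1.08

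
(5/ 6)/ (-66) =-5/ 396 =-0.01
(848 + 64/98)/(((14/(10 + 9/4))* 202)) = 2599/707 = 3.68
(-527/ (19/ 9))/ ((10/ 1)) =-4743/ 190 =-24.96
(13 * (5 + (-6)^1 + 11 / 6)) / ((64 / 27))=585 / 128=4.57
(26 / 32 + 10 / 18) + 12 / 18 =293 / 144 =2.03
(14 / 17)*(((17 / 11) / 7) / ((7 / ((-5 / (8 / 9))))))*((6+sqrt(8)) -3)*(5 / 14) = -675 / 4312 -225*sqrt(2) / 2156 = -0.30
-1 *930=-930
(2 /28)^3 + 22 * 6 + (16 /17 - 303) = -7932887 /46648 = -170.06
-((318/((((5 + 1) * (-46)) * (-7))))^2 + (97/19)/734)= -24615831/722988532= -0.03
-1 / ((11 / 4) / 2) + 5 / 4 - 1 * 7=-6.48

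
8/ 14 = 4/ 7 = 0.57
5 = 5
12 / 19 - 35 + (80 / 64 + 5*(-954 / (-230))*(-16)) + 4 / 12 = -1912021 / 5244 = -364.61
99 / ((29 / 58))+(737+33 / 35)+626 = 54668 / 35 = 1561.94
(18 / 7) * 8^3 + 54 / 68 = 313533 / 238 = 1317.37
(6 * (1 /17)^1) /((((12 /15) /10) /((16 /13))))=1200 /221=5.43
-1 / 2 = -0.50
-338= -338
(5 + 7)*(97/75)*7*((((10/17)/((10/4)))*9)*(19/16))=116109/425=273.20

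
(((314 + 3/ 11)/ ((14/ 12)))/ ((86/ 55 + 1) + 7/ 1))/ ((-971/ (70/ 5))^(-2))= 48891020055/ 360836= 135493.74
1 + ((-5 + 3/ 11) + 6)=25/ 11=2.27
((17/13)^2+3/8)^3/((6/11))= 246421111849/14827957248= 16.62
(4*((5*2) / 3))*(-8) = -106.67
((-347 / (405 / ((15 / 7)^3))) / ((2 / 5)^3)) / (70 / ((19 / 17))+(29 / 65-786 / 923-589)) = 95083421875 / 380237430048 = 0.25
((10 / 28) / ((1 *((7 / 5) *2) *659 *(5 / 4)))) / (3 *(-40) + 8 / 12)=-15 / 11560178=-0.00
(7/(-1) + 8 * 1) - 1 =0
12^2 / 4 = 36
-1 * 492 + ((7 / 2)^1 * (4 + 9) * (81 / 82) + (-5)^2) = -69217 / 164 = -422.05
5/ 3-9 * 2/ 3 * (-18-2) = 365/ 3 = 121.67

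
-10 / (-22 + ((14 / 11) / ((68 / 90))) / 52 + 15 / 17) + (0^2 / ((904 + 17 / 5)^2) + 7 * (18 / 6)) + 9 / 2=10651163 / 410066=25.97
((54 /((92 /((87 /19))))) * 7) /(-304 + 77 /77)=-5481 /88274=-0.06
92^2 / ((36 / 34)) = 71944 / 9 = 7993.78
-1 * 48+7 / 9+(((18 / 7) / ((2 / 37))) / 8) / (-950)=-22612997 / 478800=-47.23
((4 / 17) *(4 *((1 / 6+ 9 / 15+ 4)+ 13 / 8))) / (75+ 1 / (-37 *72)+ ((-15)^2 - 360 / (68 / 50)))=1362192 / 7991915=0.17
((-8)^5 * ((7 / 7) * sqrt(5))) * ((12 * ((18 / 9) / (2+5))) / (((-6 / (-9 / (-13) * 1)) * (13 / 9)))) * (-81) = -859963392 * sqrt(5) / 1183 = -1625474.73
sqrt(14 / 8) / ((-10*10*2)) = -0.01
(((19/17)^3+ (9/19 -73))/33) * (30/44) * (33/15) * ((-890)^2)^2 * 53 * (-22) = 2365320910965964.52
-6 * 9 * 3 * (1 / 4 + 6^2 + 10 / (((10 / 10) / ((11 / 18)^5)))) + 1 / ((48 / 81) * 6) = -140208139 / 23328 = -6010.29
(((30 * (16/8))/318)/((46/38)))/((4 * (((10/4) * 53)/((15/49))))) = 0.00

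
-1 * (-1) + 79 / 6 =85 / 6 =14.17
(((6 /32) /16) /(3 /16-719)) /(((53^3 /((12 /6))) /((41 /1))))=-123 /13697875016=-0.00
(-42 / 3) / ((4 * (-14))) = 1 / 4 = 0.25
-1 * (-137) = 137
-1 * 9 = -9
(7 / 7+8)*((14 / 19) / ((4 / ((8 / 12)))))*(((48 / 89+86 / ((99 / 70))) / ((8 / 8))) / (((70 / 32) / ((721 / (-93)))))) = -6235577152 / 25948395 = -240.31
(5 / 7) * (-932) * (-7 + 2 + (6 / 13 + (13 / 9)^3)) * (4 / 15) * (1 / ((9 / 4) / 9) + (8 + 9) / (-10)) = 123900080 / 199017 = 622.56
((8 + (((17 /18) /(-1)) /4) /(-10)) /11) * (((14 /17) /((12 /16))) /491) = 40439 /24790590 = 0.00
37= 37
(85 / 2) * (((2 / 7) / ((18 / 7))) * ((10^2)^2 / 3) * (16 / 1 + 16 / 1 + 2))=14450000 / 27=535185.19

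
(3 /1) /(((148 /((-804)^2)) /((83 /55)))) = 40239396 /2035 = 19773.66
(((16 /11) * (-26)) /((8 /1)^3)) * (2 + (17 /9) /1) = -455 /1584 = -0.29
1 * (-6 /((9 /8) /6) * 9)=-288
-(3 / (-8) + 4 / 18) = 11 / 72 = 0.15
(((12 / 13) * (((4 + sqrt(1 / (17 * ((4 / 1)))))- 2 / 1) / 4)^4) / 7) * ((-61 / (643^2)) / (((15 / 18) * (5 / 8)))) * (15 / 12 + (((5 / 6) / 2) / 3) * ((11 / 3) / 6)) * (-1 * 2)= 10553 * sqrt(17) / 28676822640 + 797986201 / 125260361291520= 0.00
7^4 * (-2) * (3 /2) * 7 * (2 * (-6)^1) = 605052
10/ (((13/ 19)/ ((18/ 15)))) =228/ 13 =17.54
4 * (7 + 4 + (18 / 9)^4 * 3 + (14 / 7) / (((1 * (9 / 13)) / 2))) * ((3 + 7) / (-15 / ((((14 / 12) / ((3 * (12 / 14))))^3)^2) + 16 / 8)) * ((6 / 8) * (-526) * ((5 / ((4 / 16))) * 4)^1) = 47607.03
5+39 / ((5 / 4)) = 181 / 5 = 36.20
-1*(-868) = 868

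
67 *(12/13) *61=49044/13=3772.62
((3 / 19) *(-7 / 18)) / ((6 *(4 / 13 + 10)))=-91 / 91656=-0.00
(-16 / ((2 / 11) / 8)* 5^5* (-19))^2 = 1747240000000000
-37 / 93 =-0.40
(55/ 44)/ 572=5/ 2288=0.00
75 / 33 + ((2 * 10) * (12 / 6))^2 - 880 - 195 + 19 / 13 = 75609 / 143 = 528.73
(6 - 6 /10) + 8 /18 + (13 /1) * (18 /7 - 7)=-51.73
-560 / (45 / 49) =-5488 / 9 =-609.78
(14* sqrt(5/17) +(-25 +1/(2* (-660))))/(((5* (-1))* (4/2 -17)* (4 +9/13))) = -0.05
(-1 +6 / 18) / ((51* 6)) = -1 / 459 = -0.00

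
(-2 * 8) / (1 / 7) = -112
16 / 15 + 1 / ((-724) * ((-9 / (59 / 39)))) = 1355623 / 1270620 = 1.07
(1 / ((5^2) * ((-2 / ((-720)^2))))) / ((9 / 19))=-21888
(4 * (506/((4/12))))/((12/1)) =506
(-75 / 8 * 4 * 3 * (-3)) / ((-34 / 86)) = -29025 / 34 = -853.68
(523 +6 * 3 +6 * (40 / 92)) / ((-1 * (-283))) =12503 / 6509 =1.92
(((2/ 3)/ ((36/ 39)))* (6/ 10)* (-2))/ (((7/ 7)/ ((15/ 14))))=-13/ 14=-0.93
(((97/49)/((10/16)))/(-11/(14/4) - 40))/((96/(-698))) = 33853/63420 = 0.53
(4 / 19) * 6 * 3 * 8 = 576 / 19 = 30.32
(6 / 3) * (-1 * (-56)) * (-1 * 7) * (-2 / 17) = 92.24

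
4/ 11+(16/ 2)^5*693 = 249790468/ 11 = 22708224.36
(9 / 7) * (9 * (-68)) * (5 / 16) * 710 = -174583.93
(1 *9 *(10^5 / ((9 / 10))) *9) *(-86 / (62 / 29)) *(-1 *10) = 112230000000 / 31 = 3620322580.65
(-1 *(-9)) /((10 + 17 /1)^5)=1 /1594323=0.00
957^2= 915849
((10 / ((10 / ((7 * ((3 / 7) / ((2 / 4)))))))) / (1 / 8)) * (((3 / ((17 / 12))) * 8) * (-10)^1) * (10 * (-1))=81317.65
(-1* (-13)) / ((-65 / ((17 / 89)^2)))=-0.01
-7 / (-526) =7 / 526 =0.01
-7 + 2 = -5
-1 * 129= -129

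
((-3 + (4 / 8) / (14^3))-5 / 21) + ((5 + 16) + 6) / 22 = -2.01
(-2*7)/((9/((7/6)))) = -49/27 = -1.81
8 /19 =0.42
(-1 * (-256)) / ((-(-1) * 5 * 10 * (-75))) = -128 / 1875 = -0.07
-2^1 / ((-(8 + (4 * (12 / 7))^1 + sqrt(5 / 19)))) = 27664 / 205259-98 * sqrt(95) / 205259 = 0.13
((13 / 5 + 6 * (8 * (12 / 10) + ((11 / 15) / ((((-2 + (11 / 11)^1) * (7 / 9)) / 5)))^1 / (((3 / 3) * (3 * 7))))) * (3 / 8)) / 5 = 43257 / 9800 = 4.41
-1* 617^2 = -380689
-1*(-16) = 16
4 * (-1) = -4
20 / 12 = 5 / 3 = 1.67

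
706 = 706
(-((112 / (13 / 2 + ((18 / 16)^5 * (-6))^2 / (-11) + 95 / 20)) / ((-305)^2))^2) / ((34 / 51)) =-54685372806511965765632 / 9742891451793671824229266875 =-0.00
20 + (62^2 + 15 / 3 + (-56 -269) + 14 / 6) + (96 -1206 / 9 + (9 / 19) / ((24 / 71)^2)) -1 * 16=12755155 / 3648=3496.48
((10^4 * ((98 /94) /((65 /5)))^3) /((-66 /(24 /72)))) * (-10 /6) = 2941225000 /67745441907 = 0.04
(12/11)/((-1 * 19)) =-12/209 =-0.06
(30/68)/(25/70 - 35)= -21/1649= -0.01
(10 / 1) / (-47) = -10 / 47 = -0.21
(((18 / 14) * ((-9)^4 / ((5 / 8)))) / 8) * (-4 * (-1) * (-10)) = -472392 / 7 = -67484.57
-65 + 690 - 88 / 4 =603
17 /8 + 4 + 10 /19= 1011 /152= 6.65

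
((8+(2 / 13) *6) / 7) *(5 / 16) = 145 / 364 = 0.40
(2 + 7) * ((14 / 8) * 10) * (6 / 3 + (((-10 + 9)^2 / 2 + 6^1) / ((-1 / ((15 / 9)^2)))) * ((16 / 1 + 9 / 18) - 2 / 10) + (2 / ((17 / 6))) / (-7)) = -6263345 / 136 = -46054.01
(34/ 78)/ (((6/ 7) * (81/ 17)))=2023/ 18954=0.11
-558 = -558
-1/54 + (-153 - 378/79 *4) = -172.16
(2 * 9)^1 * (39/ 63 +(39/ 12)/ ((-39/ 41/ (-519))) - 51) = 434163/ 14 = 31011.64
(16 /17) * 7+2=146 /17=8.59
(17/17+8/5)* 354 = 4602/5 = 920.40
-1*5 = -5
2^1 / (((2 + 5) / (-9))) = -18 / 7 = -2.57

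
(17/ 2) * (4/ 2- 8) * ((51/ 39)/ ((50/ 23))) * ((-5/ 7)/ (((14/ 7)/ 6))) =59823/ 910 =65.74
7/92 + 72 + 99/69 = 73.51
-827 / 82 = -10.09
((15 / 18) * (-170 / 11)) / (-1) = 425 / 33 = 12.88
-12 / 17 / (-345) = 4 / 1955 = 0.00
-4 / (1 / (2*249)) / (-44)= 45.27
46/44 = 23/22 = 1.05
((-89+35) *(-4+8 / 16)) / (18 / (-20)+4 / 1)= 1890 / 31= 60.97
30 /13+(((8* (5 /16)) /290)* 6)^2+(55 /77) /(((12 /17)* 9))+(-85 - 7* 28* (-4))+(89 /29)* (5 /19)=55139698895 /78520806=702.23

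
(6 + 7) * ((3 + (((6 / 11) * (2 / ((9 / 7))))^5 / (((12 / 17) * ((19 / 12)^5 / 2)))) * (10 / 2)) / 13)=4337999195801 / 1196334660147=3.63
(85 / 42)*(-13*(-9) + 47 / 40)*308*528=38893756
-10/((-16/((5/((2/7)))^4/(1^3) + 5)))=7503525/128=58621.29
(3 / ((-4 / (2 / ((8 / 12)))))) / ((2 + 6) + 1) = -1 / 4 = -0.25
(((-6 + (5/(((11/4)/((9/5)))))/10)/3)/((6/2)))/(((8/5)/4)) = -52/33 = -1.58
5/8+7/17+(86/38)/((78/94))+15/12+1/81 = 13676881/2720952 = 5.03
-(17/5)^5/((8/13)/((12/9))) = -18458141/18750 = -984.43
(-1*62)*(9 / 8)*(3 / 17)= -837 / 68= -12.31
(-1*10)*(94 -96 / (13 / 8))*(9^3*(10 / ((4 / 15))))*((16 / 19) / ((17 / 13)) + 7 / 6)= -72584980875 / 4199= -17286254.08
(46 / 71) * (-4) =-184 / 71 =-2.59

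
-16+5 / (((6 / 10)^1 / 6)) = 34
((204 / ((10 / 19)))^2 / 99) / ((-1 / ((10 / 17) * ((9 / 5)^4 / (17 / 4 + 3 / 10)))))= -1288475424 / 625625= -2059.50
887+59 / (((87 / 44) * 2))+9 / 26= 2040925 / 2262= 902.27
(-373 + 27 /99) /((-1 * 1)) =372.73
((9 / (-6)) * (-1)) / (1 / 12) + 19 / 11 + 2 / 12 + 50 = 4613 / 66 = 69.89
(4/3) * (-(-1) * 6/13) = 8/13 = 0.62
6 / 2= 3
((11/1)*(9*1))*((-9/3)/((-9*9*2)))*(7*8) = 308/3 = 102.67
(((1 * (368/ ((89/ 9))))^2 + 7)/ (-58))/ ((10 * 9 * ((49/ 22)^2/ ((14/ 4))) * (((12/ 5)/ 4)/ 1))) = -1333999711/ 4254670098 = -0.31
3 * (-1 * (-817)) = 2451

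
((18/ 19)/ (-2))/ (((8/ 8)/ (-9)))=4.26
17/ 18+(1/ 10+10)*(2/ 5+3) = 35.28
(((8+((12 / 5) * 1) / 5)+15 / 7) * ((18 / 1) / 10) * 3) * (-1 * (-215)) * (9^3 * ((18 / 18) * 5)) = 1573399971 / 35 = 44954284.89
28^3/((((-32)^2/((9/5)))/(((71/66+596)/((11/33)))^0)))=3087/80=38.59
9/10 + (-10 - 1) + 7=-3.10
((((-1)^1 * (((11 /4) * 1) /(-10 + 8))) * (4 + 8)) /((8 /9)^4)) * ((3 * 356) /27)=2141073 /2048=1045.45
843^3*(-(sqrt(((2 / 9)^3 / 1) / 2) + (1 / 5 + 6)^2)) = -576822501877 / 25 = -23072900075.08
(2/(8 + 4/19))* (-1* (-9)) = 57/26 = 2.19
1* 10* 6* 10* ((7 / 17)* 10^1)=42000 / 17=2470.59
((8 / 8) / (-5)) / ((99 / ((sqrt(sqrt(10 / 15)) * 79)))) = -79 * 2^(1 / 4) * 3^(3 / 4) / 1485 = -0.14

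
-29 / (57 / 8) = -232 / 57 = -4.07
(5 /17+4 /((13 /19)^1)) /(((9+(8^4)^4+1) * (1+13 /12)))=8142 /777574623163214825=0.00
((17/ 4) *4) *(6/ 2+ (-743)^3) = -6972930868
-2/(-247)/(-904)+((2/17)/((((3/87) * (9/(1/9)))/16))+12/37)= 5678162891/5688150156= 1.00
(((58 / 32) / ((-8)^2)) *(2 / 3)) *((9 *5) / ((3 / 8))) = 145 / 64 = 2.27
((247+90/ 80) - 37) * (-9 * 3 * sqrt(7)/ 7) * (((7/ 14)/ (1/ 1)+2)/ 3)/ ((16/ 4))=-76005 * sqrt(7)/ 448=-448.86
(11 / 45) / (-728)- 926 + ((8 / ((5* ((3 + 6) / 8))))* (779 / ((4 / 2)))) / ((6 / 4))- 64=-12200413 / 19656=-620.70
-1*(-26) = 26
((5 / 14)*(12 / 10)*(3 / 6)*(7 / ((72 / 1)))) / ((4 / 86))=43 / 96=0.45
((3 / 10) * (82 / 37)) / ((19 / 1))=123 / 3515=0.03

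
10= 10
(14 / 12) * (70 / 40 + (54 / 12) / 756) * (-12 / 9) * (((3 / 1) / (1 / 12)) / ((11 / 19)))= -5605 / 33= -169.85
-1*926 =-926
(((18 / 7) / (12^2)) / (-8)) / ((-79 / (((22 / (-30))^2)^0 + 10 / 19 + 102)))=0.00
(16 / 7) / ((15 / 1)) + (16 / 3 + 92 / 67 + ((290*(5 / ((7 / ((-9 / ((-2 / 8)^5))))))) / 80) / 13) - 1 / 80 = 179734755 / 97552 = 1842.45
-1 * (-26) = 26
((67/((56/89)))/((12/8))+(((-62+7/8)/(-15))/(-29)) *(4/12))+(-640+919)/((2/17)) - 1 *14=19718943/8120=2428.44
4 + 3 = 7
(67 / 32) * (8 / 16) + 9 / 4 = 211 / 64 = 3.30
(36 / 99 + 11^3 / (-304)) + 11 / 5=-30341 / 16720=-1.81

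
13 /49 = 0.27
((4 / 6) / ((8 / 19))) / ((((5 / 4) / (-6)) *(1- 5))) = 19 / 10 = 1.90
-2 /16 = -1 /8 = -0.12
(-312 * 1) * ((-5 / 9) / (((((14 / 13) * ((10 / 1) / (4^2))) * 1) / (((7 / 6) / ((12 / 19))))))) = 12844 / 27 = 475.70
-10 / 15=-2 / 3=-0.67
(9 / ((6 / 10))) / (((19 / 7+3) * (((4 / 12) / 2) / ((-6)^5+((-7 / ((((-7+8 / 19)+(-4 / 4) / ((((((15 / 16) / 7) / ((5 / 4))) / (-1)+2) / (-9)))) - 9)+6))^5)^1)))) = -78801551900256025071 / 643957704512896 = -122370.70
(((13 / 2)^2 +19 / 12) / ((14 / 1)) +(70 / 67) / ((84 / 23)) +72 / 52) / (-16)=-351307 / 1170624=-0.30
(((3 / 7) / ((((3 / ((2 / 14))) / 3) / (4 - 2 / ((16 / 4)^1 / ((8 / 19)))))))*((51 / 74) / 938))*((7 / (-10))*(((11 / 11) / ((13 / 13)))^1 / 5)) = -1377 / 57698725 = -0.00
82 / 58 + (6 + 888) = 25967 / 29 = 895.41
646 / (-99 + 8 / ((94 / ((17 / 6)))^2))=-25686252 / 3936149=-6.53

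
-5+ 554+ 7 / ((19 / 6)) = 10473 / 19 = 551.21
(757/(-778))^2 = 573049/605284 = 0.95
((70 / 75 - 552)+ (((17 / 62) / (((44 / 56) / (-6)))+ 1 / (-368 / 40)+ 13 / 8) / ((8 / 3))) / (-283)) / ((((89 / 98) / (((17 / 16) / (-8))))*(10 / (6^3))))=8803004689012527 / 5057066009600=1740.73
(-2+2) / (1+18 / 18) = 0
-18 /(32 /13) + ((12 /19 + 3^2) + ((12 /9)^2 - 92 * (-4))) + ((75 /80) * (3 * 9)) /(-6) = 2013029 /5472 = 367.88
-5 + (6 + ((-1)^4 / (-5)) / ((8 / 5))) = 7 / 8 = 0.88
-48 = -48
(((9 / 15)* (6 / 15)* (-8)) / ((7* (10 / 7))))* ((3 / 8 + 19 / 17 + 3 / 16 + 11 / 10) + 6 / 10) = -13791 / 21250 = -0.65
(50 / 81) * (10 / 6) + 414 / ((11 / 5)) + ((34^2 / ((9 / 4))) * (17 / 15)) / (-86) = 104847304 / 574695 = 182.44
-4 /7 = -0.57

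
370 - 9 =361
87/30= 2.90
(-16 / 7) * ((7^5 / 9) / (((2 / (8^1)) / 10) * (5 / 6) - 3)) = 1432.76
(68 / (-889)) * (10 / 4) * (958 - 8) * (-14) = 323000 / 127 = 2543.31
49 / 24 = 2.04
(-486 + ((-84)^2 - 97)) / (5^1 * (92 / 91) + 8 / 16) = 1178086 / 1011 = 1165.27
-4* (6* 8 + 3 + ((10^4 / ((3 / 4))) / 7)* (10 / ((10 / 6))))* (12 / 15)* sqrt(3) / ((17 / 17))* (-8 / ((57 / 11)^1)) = 98229.99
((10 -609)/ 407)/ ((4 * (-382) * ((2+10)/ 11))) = 599/ 678432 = 0.00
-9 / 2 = -4.50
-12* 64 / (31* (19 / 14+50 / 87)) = -935424 / 72943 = -12.82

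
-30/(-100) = 3/10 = 0.30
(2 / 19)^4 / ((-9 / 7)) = -112 / 1172889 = -0.00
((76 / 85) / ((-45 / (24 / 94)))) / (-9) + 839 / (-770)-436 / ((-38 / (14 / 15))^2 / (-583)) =4565038904497 / 29983234050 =152.25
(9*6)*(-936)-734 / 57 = -2881742 / 57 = -50556.88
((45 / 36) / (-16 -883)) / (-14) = 0.00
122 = 122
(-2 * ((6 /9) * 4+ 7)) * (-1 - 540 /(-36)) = -812 /3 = -270.67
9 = 9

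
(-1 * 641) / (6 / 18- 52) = 12.41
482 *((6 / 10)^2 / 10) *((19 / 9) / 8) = 4579 / 1000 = 4.58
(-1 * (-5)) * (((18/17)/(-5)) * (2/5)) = -36/85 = -0.42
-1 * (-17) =17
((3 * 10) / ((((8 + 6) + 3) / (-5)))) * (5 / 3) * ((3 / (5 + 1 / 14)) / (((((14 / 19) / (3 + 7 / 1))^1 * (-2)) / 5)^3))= 40189453125 / 118286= 339765.09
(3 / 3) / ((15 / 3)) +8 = 8.20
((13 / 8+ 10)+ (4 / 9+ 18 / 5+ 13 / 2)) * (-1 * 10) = -7981 / 36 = -221.69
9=9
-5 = -5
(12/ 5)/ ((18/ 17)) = 34/ 15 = 2.27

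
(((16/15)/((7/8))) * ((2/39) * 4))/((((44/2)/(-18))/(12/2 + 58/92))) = -31232/23023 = -1.36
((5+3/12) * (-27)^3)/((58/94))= -19427121/116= -167475.18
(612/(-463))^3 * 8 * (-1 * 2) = 3667534848/99252847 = 36.95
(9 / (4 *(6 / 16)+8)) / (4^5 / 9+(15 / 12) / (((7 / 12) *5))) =1134 / 136705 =0.01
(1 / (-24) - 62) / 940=-1489 / 22560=-0.07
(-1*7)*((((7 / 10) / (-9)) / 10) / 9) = 49 / 8100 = 0.01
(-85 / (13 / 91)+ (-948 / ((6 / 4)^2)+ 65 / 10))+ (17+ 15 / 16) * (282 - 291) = -56221 / 48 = -1171.27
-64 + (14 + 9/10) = -491/10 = -49.10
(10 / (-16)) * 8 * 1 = -5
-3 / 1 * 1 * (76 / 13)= -228 / 13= -17.54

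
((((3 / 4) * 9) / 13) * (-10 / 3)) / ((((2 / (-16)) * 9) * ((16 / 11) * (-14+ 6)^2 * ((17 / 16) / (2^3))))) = 55 / 442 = 0.12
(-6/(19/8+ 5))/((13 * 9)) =-16/2301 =-0.01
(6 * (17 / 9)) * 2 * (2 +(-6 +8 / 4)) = -136 / 3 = -45.33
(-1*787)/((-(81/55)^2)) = 2380675/6561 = 362.85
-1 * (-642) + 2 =644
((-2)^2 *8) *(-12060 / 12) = -32160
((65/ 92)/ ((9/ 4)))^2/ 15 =845/ 128547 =0.01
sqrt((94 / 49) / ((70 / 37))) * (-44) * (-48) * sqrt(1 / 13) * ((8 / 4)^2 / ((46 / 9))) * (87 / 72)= 45936 * sqrt(791245) / 73255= 557.79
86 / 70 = 43 / 35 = 1.23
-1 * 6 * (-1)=6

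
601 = 601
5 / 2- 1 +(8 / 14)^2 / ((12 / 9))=171 / 98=1.74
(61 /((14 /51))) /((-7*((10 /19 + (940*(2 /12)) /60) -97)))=531981 /1572949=0.34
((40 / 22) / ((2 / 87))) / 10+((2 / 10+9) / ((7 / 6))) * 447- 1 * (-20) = 3552.82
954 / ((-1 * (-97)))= 9.84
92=92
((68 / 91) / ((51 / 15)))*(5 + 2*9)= 460 / 91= 5.05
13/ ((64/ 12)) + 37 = 631/ 16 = 39.44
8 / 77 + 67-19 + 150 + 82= 21568 / 77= 280.10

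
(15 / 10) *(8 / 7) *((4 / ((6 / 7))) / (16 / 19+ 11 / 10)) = 1520 / 369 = 4.12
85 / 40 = 17 / 8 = 2.12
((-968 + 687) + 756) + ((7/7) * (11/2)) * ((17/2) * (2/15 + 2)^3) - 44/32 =25043107/27000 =927.52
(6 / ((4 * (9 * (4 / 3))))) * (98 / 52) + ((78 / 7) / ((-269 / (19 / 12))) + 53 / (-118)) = -6450935 / 23108176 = -0.28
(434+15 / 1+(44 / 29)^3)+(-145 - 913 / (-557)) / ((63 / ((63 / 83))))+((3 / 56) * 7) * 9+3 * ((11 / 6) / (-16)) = 16373390674867 / 36080891488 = 453.80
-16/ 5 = -3.20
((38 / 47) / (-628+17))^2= 1444 / 824666089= 0.00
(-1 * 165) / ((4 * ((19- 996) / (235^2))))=9112125 / 3908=2331.66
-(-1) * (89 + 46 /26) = 1180 /13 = 90.77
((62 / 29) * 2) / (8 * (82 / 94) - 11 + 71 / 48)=-9024 / 5365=-1.68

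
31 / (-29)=-1.07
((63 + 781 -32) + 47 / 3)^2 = 6165289 / 9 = 685032.11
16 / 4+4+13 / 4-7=17 / 4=4.25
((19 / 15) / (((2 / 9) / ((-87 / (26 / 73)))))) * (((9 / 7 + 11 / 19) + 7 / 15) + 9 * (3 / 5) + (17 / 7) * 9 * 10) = -1433655687 / 4550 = -315089.16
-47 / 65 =-0.72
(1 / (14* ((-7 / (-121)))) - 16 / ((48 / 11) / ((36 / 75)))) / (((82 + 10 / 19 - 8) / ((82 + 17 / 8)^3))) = -2484597739767 / 592076800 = -4196.41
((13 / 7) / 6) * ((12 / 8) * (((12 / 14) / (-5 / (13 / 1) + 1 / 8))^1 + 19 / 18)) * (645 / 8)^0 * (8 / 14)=-3679 / 6174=-0.60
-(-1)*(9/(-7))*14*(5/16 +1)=-189/8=-23.62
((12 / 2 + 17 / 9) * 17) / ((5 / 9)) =1207 / 5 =241.40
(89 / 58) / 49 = 89 / 2842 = 0.03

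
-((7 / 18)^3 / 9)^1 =-343 / 52488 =-0.01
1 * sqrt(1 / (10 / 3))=sqrt(30) / 10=0.55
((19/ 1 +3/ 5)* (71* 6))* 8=333984/ 5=66796.80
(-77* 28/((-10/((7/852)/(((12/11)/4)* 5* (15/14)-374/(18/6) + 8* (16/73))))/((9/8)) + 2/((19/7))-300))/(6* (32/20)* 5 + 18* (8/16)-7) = -3626573643/11026100413775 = -0.00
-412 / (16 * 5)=-103 / 20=-5.15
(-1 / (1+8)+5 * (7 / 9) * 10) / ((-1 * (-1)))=349 / 9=38.78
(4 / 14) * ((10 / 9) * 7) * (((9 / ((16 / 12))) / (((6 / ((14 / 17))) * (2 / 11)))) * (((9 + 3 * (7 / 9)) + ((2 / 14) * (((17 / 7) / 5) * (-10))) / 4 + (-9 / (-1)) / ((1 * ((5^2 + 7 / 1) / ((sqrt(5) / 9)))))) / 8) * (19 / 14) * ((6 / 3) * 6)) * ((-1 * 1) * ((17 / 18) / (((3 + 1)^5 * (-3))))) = 1045 * sqrt(5) / 4718592 + 3428645 / 43352064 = 0.08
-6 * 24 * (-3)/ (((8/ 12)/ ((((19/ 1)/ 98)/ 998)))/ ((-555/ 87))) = -569430/ 709079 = -0.80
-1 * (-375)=375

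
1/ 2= 0.50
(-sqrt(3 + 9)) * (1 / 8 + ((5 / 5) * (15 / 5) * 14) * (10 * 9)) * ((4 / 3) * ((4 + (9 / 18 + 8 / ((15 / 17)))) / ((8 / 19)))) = -233853653 * sqrt(3) / 720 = -562564.46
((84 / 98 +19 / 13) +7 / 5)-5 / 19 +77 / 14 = 154841 / 17290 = 8.96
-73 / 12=-6.08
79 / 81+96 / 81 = 175 / 81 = 2.16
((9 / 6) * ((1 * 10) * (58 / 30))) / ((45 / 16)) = 10.31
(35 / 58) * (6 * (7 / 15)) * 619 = 30331 / 29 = 1045.90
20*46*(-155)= -142600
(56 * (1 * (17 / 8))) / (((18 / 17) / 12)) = 4046 / 3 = 1348.67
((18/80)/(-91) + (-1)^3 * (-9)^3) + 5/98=18576157/25480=729.05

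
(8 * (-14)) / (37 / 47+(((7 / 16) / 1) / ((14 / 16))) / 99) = -1042272 / 7373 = -141.36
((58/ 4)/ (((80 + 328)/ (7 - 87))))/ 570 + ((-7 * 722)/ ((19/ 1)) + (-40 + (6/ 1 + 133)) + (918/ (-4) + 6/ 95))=-303278/ 765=-396.44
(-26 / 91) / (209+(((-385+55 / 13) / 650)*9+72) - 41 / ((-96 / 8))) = -4056 / 3962735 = -0.00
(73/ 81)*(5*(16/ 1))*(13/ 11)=75920/ 891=85.21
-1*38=-38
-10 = -10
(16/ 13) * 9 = 144/ 13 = 11.08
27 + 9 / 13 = 27.69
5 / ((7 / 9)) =45 / 7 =6.43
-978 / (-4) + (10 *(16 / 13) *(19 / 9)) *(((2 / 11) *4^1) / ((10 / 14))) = 697439 / 2574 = 270.96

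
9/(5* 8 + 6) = 9/46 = 0.20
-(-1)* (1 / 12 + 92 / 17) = 1121 / 204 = 5.50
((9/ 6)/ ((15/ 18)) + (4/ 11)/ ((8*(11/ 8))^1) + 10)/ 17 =7159/ 10285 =0.70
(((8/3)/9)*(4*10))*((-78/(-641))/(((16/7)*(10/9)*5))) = 0.11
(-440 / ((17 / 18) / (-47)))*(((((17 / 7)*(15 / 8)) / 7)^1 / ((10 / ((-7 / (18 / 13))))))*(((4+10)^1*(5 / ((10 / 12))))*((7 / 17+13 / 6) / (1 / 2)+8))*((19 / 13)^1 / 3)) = -65912330 / 17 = -3877195.88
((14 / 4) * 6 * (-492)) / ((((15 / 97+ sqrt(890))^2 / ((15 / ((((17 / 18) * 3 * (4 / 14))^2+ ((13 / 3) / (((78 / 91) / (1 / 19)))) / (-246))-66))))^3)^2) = -40972311642567827179536751820586003346613841337580878468580604490416627146607149667015461714116608 / 13442903893082293864846225033280965902989446828472918091470672422682198539487274886213972499998548171860859619140625+ 85318950529667113233163700140304422536662356227707891697333002699247763963134484509982892556288 * sqrt(890) / 13442903893082293864846225033280965902989446828472918091470672422682198539487274886213972499998548171860859619140625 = -0.00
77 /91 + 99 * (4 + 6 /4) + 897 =37501 /26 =1442.35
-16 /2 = -8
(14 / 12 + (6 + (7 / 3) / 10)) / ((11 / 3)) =111 / 55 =2.02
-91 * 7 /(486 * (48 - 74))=49 /972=0.05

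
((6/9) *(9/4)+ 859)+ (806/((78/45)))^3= 201090971/2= 100545485.50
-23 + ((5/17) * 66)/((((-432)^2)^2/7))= -2269658381951/98680799232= -23.00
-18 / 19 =-0.95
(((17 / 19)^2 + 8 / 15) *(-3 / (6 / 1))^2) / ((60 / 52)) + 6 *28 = 168.29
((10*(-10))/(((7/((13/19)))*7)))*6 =-7800/931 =-8.38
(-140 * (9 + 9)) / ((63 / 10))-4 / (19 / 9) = -7636 / 19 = -401.89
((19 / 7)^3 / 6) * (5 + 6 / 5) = 212629 / 10290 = 20.66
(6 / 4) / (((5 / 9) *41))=27 / 410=0.07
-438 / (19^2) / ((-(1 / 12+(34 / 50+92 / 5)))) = 131400 / 2075389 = 0.06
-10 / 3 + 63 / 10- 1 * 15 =-12.03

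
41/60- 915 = -54859/60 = -914.32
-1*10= -10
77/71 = 1.08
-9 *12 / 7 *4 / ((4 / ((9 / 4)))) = -243 / 7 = -34.71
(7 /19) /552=0.00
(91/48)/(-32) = -91/1536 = -0.06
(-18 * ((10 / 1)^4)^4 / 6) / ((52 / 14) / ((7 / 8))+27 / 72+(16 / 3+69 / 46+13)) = -35280000000000000000 / 28757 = -1226831727927113.40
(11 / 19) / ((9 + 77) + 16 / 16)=11 / 1653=0.01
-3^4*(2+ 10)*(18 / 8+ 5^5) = -3039687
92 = 92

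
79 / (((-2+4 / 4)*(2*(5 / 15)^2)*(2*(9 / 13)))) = -1027 / 4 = -256.75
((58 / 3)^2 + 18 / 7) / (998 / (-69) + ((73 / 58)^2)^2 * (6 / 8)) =-4936979810944 / 165047467809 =-29.91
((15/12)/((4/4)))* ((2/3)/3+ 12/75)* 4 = 86/45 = 1.91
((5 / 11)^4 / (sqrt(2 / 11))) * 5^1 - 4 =-4 + 3125 * sqrt(22) / 29282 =-3.50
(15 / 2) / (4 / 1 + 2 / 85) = 425 / 228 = 1.86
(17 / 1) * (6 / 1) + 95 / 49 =5093 / 49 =103.94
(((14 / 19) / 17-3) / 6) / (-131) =955 / 253878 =0.00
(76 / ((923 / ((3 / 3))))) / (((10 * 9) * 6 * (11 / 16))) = 304 / 1370655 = 0.00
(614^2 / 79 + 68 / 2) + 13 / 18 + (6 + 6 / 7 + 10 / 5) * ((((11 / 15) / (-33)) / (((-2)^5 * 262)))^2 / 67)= 12675225073127503249 / 2636923345459200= 4806.82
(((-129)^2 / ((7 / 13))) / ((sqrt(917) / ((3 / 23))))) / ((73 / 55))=35694945 * sqrt(917) / 10777501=100.29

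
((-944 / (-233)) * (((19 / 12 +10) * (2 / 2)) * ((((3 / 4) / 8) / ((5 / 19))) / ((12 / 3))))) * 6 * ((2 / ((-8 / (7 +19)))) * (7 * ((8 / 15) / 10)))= -14179529 / 233000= -60.86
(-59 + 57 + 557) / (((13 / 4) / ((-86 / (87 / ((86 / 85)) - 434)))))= 16419120 / 389077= 42.20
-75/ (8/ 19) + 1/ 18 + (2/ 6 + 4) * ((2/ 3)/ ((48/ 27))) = -1588/ 9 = -176.44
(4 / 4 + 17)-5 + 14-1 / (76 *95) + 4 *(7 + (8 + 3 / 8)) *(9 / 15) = 461357 / 7220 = 63.90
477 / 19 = 25.11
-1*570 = -570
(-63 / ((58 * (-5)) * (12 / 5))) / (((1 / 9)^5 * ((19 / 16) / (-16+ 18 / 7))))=-33303636 / 551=-60442.17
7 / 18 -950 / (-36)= 241 / 9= 26.78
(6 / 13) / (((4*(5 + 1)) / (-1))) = -1 / 52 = -0.02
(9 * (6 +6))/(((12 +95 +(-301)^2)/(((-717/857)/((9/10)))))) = -7170/6478063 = -0.00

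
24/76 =6/19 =0.32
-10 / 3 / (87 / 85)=-850 / 261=-3.26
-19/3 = -6.33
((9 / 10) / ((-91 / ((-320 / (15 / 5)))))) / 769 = 96 / 69979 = 0.00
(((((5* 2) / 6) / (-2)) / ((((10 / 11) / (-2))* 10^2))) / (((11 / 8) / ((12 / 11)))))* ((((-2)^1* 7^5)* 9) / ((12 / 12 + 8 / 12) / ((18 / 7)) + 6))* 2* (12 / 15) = -522764928 / 493625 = -1059.03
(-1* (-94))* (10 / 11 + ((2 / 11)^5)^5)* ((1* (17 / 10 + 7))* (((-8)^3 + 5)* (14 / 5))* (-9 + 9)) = 0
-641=-641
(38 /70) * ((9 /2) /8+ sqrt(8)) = 171 /560+ 38 * sqrt(2) /35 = 1.84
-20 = -20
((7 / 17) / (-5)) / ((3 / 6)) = -14 / 85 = -0.16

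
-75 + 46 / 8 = -277 / 4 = -69.25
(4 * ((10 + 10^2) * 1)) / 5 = 88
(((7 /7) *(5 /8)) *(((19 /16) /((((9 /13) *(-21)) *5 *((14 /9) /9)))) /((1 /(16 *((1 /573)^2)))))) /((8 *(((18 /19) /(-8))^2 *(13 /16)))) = -13718 /434379267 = -0.00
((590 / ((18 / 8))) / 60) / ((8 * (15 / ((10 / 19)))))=0.02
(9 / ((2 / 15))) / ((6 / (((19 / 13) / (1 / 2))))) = 855 / 26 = 32.88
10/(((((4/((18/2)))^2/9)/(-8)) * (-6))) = 1215/2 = 607.50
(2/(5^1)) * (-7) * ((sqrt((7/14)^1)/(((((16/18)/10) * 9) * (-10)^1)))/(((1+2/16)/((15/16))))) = 7 * sqrt(2)/48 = 0.21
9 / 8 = 1.12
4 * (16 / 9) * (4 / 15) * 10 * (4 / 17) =2048 / 459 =4.46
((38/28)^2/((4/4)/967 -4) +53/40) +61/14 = 39575909/7579320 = 5.22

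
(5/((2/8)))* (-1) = -20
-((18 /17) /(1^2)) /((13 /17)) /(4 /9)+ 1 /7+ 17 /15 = -5021 /2730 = -1.84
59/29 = 2.03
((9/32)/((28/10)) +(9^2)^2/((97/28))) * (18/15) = 246916647/108640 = 2272.80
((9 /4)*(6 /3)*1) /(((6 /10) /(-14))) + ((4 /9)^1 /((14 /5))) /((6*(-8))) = -158765 /1512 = -105.00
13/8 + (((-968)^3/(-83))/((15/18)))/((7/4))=174151570309/23240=7493613.18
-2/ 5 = -0.40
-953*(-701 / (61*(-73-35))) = -668053 / 6588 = -101.40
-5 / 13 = -0.38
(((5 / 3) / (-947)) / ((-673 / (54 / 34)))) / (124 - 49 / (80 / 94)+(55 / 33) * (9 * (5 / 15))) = 1800 / 30954529339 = 0.00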